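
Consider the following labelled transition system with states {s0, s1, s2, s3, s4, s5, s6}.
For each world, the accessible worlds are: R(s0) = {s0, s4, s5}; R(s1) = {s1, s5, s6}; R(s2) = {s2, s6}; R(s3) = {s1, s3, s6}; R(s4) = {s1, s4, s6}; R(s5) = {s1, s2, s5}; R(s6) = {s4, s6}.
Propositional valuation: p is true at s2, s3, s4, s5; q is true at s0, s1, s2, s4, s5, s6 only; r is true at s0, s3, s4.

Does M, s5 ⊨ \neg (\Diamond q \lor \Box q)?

No

Recall that \Box ψ holds at a world iff ψ holds at every accessible world, and \Diamond ψ holds iff ψ holds at some accessible world.
At s5: \Diamond q \lor \Box q is true, so \neg (\Diamond q \lor \Box q) is false.
  At s5: \Diamond q is true, \Box q is true, so \Diamond q \lor \Box q is true.
    At s5: \Diamond q requires q at some successor in {s1, s2, s5}.
      q holds at s1, so \Diamond q is true at s5.
    At s5: \Box q requires q at every successor {s1, s2, s5}.
      At s1: q is true.
      At s2: q is true.
      At s5: q is true.
    So \Box q is true at s5.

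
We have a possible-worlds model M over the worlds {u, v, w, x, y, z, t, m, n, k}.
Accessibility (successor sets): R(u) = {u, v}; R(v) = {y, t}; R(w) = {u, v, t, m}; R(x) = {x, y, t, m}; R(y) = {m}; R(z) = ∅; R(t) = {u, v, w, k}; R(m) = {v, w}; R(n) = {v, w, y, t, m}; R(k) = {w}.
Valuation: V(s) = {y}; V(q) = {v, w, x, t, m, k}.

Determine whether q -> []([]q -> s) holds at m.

Yes

At m: q is true, []([]q -> s) is true, so q -> []([]q -> s) is true.
  At m: []([]q -> s) requires []q -> s at every successor {v, w}.
      At v: []q is false, s is false, so []q -> s is true.
      At w: []q is false, s is false, so []q -> s is true.
  So []([]q -> s) is true at m.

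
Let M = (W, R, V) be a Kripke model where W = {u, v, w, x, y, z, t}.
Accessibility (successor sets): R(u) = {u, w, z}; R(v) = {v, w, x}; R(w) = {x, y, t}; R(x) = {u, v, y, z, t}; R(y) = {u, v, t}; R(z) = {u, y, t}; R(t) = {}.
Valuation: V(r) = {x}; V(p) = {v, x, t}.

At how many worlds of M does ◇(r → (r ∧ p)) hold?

Let φ = ◇(r → (r ∧ p)). Evaluate φ at each world:
  u (successors {u, w, z}): φ is true.
  v (successors {v, w, x}): φ is true.
  w (successors {x, y, t}): φ is true.
  x (successors {u, v, y, z, t}): φ is true.
  y (successors {u, v, t}): φ is true.
  z (successors {u, y, t}): φ is true.
  t (successors ∅): φ is false.
For instance, at w:
  At w: ◇(r → (r ∧ p)) requires r → (r ∧ p) at some successor in {x, y, t}.
    r → (r ∧ p) holds at x, so ◇(r → (r ∧ p)) is true at w.
Satisfying worlds: {u, v, w, x, y, z}

6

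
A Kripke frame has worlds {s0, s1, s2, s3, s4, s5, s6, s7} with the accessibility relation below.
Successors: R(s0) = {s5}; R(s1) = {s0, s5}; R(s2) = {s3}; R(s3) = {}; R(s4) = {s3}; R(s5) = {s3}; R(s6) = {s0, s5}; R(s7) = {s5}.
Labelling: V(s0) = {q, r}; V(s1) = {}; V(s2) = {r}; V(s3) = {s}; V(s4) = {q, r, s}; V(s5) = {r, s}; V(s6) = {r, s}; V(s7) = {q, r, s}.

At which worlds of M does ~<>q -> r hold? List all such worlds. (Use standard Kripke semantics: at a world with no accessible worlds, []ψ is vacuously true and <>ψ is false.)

Let φ = ~<>q -> r. Evaluate φ at each world:
  s0 (successors {s5}): φ is true.
  s1 (successors {s0, s5}): φ is true.
  s2 (successors {s3}): φ is true.
  s3 (successors ∅): φ is false.
  s4 (successors {s3}): φ is true.
  s5 (successors {s3}): φ is true.
  s6 (successors {s0, s5}): φ is true.
  s7 (successors {s5}): φ is true.
For instance, at s0:
  At s0: ~<>q is true, r is true, so ~<>q -> r is true.
    At s0: <>q is false, so ~<>q is true.
      At s0: <>q requires q at some successor in {s5}.
        At s5: q is false.
      So <>q is false at s0.
Satisfying worlds: {s0, s1, s2, s4, s5, s6, s7}

s0, s1, s2, s4, s5, s6, s7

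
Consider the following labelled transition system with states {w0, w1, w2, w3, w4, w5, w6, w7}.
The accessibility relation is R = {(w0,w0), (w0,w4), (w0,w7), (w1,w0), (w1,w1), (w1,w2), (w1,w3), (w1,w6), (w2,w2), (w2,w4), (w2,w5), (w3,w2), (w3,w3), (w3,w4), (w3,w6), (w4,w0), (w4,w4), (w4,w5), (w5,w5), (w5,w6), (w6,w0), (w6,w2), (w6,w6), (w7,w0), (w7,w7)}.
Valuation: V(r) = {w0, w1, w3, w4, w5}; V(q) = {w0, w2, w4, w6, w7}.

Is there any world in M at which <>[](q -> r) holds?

Let φ = <>[](q -> r). Evaluate φ at each world:
  w0 (successors {w0, w4, w7}): φ is true.
  w1 (successors {w0, w1, w2, w3, w6}): φ is false.
  w2 (successors {w2, w4, w5}): φ is true.
  w3 (successors {w2, w3, w4, w6}): φ is true.
  w4 (successors {w0, w4, w5}): φ is true.
  w5 (successors {w5, w6}): φ is false.
  w6 (successors {w0, w2, w6}): φ is false.
  w7 (successors {w0, w7}): φ is false.
Detail at w0 (witness):
  At w0: <>[](q -> r) requires [](q -> r) at some successor in {w0, w4, w7}.
    [](q -> r) holds at w4, so <>[](q -> r) is true at w0.
      At w4: [](q -> r) requires q -> r at every successor {w0, w4, w5}.
        At w0: q -> r is true.
        At w4: q -> r is true.
        At w5: q -> r is true.
      So [](q -> r) is true at w4.

Yes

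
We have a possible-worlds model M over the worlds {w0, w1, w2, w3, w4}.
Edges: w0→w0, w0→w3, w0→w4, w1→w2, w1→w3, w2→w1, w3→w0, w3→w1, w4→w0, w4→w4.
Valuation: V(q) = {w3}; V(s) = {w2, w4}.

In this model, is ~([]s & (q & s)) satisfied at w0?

At w0: []s & (q & s) is false, so ~([]s & (q & s)) is true.
  At w0: []s is false, q & s is false, so []s & (q & s) is false.
    At w0: []s requires s at every successor {w0, w3, w4}.
      s fails at w0, so []s is false at w0.

Yes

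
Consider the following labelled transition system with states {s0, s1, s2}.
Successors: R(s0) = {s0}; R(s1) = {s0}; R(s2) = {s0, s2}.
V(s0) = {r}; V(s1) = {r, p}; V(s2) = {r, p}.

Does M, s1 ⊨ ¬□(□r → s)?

Yes

At s1: □(□r → s) is false, so ¬□(□r → s) is true.
  At s1: □(□r → s) requires □r → s at every successor {s0}.
    □r → s fails at s0, so □(□r → s) is false at s1.
      At s0: □r is true, s is false, so □r → s is false.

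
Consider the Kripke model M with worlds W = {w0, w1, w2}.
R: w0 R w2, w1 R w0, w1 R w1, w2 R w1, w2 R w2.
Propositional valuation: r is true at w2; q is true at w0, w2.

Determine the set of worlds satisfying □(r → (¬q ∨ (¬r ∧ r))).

w1

Let φ = □(r → (¬q ∨ (¬r ∧ r))). Evaluate φ at each world:
  w0 (successors {w2}): φ is false.
  w1 (successors {w0, w1}): φ is true.
  w2 (successors {w1, w2}): φ is false.
For instance, at w0:
  At w0: □(r → (¬q ∨ (¬r ∧ r))) requires r → (¬q ∨ (¬r ∧ r)) at every successor {w2}.
    r → (¬q ∨ (¬r ∧ r)) fails at w2, so □(r → (¬q ∨ (¬r ∧ r))) is false at w0.
Satisfying worlds: {w1}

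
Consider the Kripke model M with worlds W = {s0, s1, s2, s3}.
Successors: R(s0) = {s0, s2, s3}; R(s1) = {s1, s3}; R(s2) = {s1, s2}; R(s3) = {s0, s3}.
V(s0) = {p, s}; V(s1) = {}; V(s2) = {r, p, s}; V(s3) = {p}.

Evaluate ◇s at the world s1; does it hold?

No

Recall that ◇ψ holds at a world iff ψ holds at some accessible world.
At s1: ◇s requires s at some successor in {s1, s3}.
  At s1: s is false.
  At s3: s is false.
So ◇s is false at s1.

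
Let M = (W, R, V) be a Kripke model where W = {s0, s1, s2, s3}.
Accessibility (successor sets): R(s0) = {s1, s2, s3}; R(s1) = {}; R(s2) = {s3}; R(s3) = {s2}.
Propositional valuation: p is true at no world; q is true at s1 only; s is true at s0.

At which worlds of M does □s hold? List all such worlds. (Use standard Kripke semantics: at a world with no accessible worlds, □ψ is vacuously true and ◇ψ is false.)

Let φ = □s. Evaluate φ at each world:
  s0 (successors {s1, s2, s3}): φ is false.
  s1 (successors ∅): φ is true.
  s2 (successors {s3}): φ is false.
  s3 (successors {s2}): φ is false.
For instance, at s0:
  At s0: □s requires s at every successor {s1, s2, s3}.
    s fails at s1, so □s is false at s0.
Satisfying worlds: {s1}

s1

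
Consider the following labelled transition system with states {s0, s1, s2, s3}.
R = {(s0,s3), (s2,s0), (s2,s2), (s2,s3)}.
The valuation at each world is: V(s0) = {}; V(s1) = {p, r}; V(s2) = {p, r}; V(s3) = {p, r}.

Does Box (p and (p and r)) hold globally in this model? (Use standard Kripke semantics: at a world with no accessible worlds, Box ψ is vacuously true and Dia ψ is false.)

No

Let φ = Box (p and (p and r)). Evaluate φ at each world:
  s0 (successors {s3}): φ is true.
  s1 (successors ∅): φ is true.
  s2 (successors {s0, s2, s3}): φ is false.
  s3 (successors ∅): φ is true.
Detail at s2 (counterexample):
  At s2: Box (p and (p and r)) requires p and (p and r) at every successor {s0, s2, s3}.
    p and (p and r) fails at s0, so Box (p and (p and r)) is false at s2.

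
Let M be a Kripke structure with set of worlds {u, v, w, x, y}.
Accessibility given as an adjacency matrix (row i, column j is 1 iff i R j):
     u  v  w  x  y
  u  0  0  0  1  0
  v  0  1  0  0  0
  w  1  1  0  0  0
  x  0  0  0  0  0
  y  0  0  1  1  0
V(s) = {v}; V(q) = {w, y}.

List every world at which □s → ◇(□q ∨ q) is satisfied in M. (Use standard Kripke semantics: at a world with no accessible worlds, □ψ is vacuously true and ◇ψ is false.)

u, w, y

Recall that □ψ holds at a world iff ψ holds at every accessible world, and ◇ψ holds iff ψ holds at some accessible world.
Let φ = □s → ◇(□q ∨ q). Evaluate φ at each world:
  u (successors {x}): φ is true.
  v (successors {v}): φ is false.
  w (successors {u, v}): φ is true.
  x (successors ∅): φ is false.
  y (successors {w, x}): φ is true.
For instance, at v:
  At v: □s is true, ◇(□q ∨ q) is false, so □s → ◇(□q ∨ q) is false.
    At v: □s requires s at every successor {v}.
      At v: s is true.
    So □s is true at v.
    At v: ◇(□q ∨ q) requires □q ∨ q at some successor in {v}.
      At v: □q ∨ q is false.
    So ◇(□q ∨ q) is false at v.
Satisfying worlds: {u, w, y}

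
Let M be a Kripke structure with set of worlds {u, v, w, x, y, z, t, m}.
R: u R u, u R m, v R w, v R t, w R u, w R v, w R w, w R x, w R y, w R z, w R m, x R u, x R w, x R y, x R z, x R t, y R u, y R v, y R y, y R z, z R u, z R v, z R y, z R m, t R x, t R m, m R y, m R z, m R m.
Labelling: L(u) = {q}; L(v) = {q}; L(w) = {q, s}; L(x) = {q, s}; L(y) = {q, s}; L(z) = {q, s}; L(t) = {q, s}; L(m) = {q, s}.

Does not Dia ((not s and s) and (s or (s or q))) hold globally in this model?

Recall that Dia ψ holds at a world iff ψ holds at some accessible world.
Let φ = not Dia ((not s and s) and (s or (s or q))). Evaluate φ at each world:
  u (successors {u, m}): φ is true.
  v (successors {w, t}): φ is true.
  w (successors {u, v, w, x, y, z, m}): φ is true.
  x (successors {u, w, y, z, t}): φ is true.
  y (successors {u, v, y, z}): φ is true.
  z (successors {u, v, y, m}): φ is true.
  t (successors {x, m}): φ is true.
  m (successors {y, z, m}): φ is true.
For instance, at m:
  At m: Dia ((not s and s) and (s or (s or q))) is false, so not Dia ((not s and s) and (s or (s or q))) is true.
    At m: Dia ((not s and s) and (s or (s or q))) requires (not s and s) and (s or (s or q)) at some successor in {y, z, m}.
      At y: (not s and s) and (s or (s or q)) is false.
      At z: (not s and s) and (s or (s or q)) is false.
      At m: (not s and s) and (s or (s or q)) is false.
    So Dia ((not s and s) and (s or (s or q))) is false at m.

Yes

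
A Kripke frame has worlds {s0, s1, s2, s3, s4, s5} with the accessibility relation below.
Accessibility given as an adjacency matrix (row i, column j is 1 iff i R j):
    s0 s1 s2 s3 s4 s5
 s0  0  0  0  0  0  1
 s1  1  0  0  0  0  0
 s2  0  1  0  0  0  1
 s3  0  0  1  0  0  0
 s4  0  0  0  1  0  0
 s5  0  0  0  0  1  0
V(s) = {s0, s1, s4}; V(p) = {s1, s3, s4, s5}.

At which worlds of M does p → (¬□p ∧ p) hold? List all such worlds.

Let φ = p → (¬□p ∧ p). Evaluate φ at each world:
  s0 (successors {s5}): φ is true.
  s1 (successors {s0}): φ is true.
  s2 (successors {s1, s5}): φ is true.
  s3 (successors {s2}): φ is true.
  s4 (successors {s3}): φ is false.
  s5 (successors {s4}): φ is false.
For instance, at s0:
  At s0: p is false, ¬□p ∧ p is false, so p → (¬□p ∧ p) is true.
    At s0: ¬□p is false, p is false, so ¬□p ∧ p is false.
      At s0: □p is true, so ¬□p is false.
Satisfying worlds: {s0, s1, s2, s3}

s0, s1, s2, s3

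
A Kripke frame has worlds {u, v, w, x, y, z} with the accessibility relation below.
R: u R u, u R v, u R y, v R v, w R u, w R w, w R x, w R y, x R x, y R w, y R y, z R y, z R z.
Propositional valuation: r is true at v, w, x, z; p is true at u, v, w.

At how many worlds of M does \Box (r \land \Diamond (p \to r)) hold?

Let φ = \Box (r \land \Diamond (p \to r)). Evaluate φ at each world:
  u (successors {u, v, y}): φ is false.
  v (successors {v}): φ is true.
  w (successors {u, w, x, y}): φ is false.
  x (successors {x}): φ is true.
  y (successors {w, y}): φ is false.
  z (successors {y, z}): φ is false.
For instance, at y:
  At y: \Box (r \land \Diamond (p \to r)) requires r \land \Diamond (p \to r) at every successor {w, y}.
    r \land \Diamond (p \to r) fails at y, so \Box (r \land \Diamond (p \to r)) is false at y.
      At y: r is false, \Diamond (p \to r) is true, so r \land \Diamond (p \to r) is false.
Satisfying worlds: {v, x}

2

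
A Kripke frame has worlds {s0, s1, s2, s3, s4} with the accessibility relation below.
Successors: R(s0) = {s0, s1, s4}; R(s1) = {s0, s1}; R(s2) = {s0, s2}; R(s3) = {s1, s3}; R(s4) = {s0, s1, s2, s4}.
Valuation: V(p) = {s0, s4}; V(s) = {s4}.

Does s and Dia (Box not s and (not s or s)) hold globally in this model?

Let φ = s and Dia (Box not s and (not s or s)). Evaluate φ at each world:
  s0 (successors {s0, s1, s4}): φ is false.
  s1 (successors {s0, s1}): φ is false.
  s2 (successors {s0, s2}): φ is false.
  s3 (successors {s1, s3}): φ is false.
  s4 (successors {s0, s1, s2, s4}): φ is true.
Detail at s0 (counterexample):
  At s0: s is false, Dia (Box not s and (not s or s)) is true, so s and Dia (Box not s and (not s or s)) is false.
    At s0: Dia (Box not s and (not s or s)) requires Box not s and (not s or s) at some successor in {s0, s1, s4}.
      Box not s and (not s or s) holds at s1, so Dia (Box not s and (not s or s)) is true at s0.

No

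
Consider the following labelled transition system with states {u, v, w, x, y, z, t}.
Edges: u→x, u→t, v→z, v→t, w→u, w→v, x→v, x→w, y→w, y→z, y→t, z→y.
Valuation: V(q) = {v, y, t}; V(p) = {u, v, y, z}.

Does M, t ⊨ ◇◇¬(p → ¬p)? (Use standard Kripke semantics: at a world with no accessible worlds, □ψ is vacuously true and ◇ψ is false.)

No

At t: no accessible worlds, so ◇◇¬(p → ¬p) is false.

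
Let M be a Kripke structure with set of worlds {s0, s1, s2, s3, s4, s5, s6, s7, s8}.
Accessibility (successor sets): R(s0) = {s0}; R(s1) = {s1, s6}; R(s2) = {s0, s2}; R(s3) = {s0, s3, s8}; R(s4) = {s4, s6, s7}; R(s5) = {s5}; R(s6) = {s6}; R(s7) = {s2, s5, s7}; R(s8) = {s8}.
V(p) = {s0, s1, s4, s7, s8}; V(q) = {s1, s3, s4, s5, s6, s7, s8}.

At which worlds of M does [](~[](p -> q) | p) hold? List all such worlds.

s0, s2, s3, s8

Let φ = [](~[](p -> q) | p). Evaluate φ at each world:
  s0 (successors {s0}): φ is true.
  s1 (successors {s1, s6}): φ is false.
  s2 (successors {s0, s2}): φ is true.
  s3 (successors {s0, s3, s8}): φ is true.
  s4 (successors {s4, s6, s7}): φ is false.
  s5 (successors {s5}): φ is false.
  s6 (successors {s6}): φ is false.
  s7 (successors {s2, s5, s7}): φ is false.
  s8 (successors {s8}): φ is true.
For instance, at s4:
  At s4: [](~[](p -> q) | p) requires ~[](p -> q) | p at every successor {s4, s6, s7}.
    ~[](p -> q) | p fails at s6, so [](~[](p -> q) | p) is false at s4.
      At s6: ~[](p -> q) is false, p is false, so ~[](p -> q) | p is false.
Satisfying worlds: {s0, s2, s3, s8}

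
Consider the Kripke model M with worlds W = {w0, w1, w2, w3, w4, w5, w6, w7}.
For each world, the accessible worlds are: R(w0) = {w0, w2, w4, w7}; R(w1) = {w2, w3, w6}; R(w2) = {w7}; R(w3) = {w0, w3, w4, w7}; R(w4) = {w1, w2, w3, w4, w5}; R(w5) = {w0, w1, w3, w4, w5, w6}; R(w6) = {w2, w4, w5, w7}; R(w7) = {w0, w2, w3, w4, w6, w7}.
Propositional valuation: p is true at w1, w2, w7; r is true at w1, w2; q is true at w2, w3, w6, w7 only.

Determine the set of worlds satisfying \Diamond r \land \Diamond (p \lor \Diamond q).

w0, w1, w4, w5, w6, w7

Recall that \Diamond ψ holds at a world iff ψ holds at some accessible world.
Let φ = \Diamond r \land \Diamond (p \lor \Diamond q). Evaluate φ at each world:
  w0 (successors {w0, w2, w4, w7}): φ is true.
  w1 (successors {w2, w3, w6}): φ is true.
  w2 (successors {w7}): φ is false.
  w3 (successors {w0, w3, w4, w7}): φ is false.
  w4 (successors {w1, w2, w3, w4, w5}): φ is true.
  w5 (successors {w0, w1, w3, w4, w5, w6}): φ is true.
  w6 (successors {w2, w4, w5, w7}): φ is true.
  w7 (successors {w0, w2, w3, w4, w6, w7}): φ is true.
For instance, at w0:
  At w0: \Diamond r is true, \Diamond (p \lor \Diamond q) is true, so \Diamond r \land \Diamond (p \lor \Diamond q) is true.
    At w0: \Diamond r requires r at some successor in {w0, w2, w4, w7}.
      r holds at w2, so \Diamond r is true at w0.
    At w0: \Diamond (p \lor \Diamond q) requires p \lor \Diamond q at some successor in {w0, w2, w4, w7}.
      p \lor \Diamond q holds at w0, so \Diamond (p \lor \Diamond q) is true at w0.
Satisfying worlds: {w0, w1, w4, w5, w6, w7}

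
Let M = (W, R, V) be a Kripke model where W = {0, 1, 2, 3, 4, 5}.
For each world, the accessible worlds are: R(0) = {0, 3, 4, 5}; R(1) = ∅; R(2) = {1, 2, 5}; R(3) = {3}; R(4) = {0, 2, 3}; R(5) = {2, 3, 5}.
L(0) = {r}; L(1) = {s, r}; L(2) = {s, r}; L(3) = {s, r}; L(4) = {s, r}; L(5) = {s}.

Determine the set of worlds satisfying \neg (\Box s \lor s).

Recall that \Box ψ holds at a world iff ψ holds at every accessible world, and \Diamond ψ holds iff ψ holds at some accessible world.
Let φ = \neg (\Box s \lor s). Evaluate φ at each world:
  0 (successors {0, 3, 4, 5}): φ is true.
  1 (successors ∅): φ is false.
  2 (successors {1, 2, 5}): φ is false.
  3 (successors {3}): φ is false.
  4 (successors {0, 2, 3}): φ is false.
  5 (successors {2, 3, 5}): φ is false.
For instance, at 2:
  At 2: \Box s \lor s is true, so \neg (\Box s \lor s) is false.
    At 2: \Box s is true, s is true, so \Box s \lor s is true.
      At 2: \Box s requires s at every successor {1, 2, 5}.
        At 1: s is true.
        At 2: s is true.
        At 5: s is true.
      So \Box s is true at 2.
Satisfying worlds: {0}

0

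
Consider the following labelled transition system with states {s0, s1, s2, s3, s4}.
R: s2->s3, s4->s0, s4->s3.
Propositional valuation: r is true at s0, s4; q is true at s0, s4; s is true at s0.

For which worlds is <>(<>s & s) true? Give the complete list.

none

Let φ = <>(<>s & s). Evaluate φ at each world:
  s0 (successors ∅): φ is false.
  s1 (successors ∅): φ is false.
  s2 (successors {s3}): φ is false.
  s3 (successors ∅): φ is false.
  s4 (successors {s0, s3}): φ is false.
For instance, at s2:
  At s2: <>(<>s & s) requires <>s & s at some successor in {s3}.
    At s3: <>s & s is false.
  So <>(<>s & s) is false at s2.
Satisfying worlds: none.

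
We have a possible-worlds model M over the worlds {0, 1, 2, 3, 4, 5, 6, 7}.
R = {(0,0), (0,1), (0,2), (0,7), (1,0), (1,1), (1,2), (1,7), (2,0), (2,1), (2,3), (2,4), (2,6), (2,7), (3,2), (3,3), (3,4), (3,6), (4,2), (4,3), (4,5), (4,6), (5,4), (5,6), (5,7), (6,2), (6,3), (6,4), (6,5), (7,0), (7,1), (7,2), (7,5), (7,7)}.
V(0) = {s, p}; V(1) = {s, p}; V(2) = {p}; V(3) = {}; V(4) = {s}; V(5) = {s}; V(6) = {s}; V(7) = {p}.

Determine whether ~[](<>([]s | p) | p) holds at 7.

No

At 7: [](<>([]s | p) | p) is true, so ~[](<>([]s | p) | p) is false.
  At 7: [](<>([]s | p) | p) requires <>([]s | p) | p at every successor {0, 1, 2, 5, 7}.
    At 0: <>([]s | p) | p is true.
    At 1: <>([]s | p) | p is true.
    At 2: <>([]s | p) | p is true.
    At 5: <>([]s | p) | p is true.
    At 7: <>([]s | p) | p is true.
  So [](<>([]s | p) | p) is true at 7.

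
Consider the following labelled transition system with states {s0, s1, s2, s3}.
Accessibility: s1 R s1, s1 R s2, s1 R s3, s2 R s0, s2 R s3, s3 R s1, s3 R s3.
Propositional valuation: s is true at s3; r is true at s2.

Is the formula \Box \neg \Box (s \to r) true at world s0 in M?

Yes

Recall that \Box ψ holds at a world iff ψ holds at every accessible world, and \Diamond ψ holds iff ψ holds at some accessible world.
At s0: no accessible worlds, so \Box \neg \Box (s \to r) holds vacuously.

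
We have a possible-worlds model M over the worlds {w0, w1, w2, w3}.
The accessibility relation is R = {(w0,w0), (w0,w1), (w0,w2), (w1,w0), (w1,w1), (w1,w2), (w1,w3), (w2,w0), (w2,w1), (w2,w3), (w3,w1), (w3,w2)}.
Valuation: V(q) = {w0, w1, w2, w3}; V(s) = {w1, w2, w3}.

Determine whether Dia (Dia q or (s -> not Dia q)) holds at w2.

At w2: Dia (Dia q or (s -> not Dia q)) requires Dia q or (s -> not Dia q) at some successor in {w0, w1, w3}.
  Dia q or (s -> not Dia q) holds at w0, so Dia (Dia q or (s -> not Dia q)) is true at w2.
    At w0: Dia q is true, s -> not Dia q is true, so Dia q or (s -> not Dia q) is true.
      At w0: Dia q requires q at some successor in {w0, w1, w2}.
        q holds at w0, so Dia q is true at w0.
      At w0: s is false, not Dia q is false, so s -> not Dia q is true.

Yes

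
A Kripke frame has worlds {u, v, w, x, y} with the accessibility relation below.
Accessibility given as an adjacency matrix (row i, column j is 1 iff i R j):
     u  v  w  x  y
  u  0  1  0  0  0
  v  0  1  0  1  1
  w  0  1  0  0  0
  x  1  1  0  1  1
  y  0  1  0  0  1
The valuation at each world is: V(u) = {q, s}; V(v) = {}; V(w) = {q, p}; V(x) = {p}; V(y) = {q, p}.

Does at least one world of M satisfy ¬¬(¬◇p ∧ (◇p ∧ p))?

No

Let φ = ¬¬(¬◇p ∧ (◇p ∧ p)). Evaluate φ at each world:
  u (successors {v}): φ is false.
  v (successors {v, x, y}): φ is false.
  w (successors {v}): φ is false.
  x (successors {u, v, x, y}): φ is false.
  y (successors {v, y}): φ is false.
For instance, at u:
  At u: ¬(¬◇p ∧ (◇p ∧ p)) is true, so ¬¬(¬◇p ∧ (◇p ∧ p)) is false.
    At u: ¬◇p ∧ (◇p ∧ p) is false, so ¬(¬◇p ∧ (◇p ∧ p)) is true.
      At u: ¬◇p is true, ◇p ∧ p is false, so ¬◇p ∧ (◇p ∧ p) is false.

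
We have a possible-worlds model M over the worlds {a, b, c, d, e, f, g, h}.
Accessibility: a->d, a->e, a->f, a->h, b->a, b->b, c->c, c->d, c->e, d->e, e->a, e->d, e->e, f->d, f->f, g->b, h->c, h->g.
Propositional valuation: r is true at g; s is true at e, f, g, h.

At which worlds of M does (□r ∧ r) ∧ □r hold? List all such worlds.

none

Let φ = (□r ∧ r) ∧ □r. Evaluate φ at each world:
  a (successors {d, e, f, h}): φ is false.
  b (successors {a, b}): φ is false.
  c (successors {c, d, e}): φ is false.
  d (successors {e}): φ is false.
  e (successors {a, d, e}): φ is false.
  f (successors {d, f}): φ is false.
  g (successors {b}): φ is false.
  h (successors {c, g}): φ is false.
For instance, at g:
  At g: □r ∧ r is false, □r is false, so (□r ∧ r) ∧ □r is false.
    At g: □r is false, r is true, so □r ∧ r is false.
      At g: □r requires r at every successor {b}.
        r fails at b, so □r is false at g.
    At g: □r requires r at every successor {b}.
      r fails at b, so □r is false at g.
Satisfying worlds: none.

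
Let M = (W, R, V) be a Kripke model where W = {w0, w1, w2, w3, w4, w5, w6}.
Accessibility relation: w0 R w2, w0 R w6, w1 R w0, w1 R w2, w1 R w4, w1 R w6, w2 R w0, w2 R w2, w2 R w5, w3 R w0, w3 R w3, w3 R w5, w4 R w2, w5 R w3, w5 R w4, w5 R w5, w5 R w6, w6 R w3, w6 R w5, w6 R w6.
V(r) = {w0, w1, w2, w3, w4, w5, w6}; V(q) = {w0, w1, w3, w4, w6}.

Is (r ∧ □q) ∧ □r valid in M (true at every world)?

Let φ = (r ∧ □q) ∧ □r. Evaluate φ at each world:
  w0 (successors {w2, w6}): φ is false.
  w1 (successors {w0, w2, w4, w6}): φ is false.
  w2 (successors {w0, w2, w5}): φ is false.
  w3 (successors {w0, w3, w5}): φ is false.
  w4 (successors {w2}): φ is false.
  w5 (successors {w3, w4, w5, w6}): φ is false.
  w6 (successors {w3, w5, w6}): φ is false.
Detail at w0 (counterexample):
  At w0: r ∧ □q is false, □r is true, so (r ∧ □q) ∧ □r is false.
    At w0: r is true, □q is false, so r ∧ □q is false.
      At w0: □q requires q at every successor {w2, w6}.
        q fails at w2, so □q is false at w0.
    At w0: □r requires r at every successor {w2, w6}.
      At w2: r is true.
      At w6: r is true.
    So □r is true at w0.

No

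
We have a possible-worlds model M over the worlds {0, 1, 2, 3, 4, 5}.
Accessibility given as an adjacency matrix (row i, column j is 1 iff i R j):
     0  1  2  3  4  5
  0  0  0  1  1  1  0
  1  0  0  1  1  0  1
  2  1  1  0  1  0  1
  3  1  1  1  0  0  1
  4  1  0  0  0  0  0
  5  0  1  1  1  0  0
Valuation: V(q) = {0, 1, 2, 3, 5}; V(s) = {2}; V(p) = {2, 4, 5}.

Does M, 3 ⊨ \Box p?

Recall that \Box ψ holds at a world iff ψ holds at every accessible world, and \Diamond ψ holds iff ψ holds at some accessible world.
At 3: \Box p requires p at every successor {0, 1, 2, 5}.
  p fails at 0, so \Box p is false at 3.

No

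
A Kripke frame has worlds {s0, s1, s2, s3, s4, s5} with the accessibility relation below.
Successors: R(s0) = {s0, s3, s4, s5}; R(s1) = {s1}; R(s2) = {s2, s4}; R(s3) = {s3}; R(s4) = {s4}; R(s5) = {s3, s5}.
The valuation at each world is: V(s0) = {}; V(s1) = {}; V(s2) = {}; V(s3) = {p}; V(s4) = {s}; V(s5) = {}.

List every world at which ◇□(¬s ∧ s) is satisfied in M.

none

Recall that □ψ holds at a world iff ψ holds at every accessible world, and ◇ψ holds iff ψ holds at some accessible world.
Let φ = ◇□(¬s ∧ s). Evaluate φ at each world:
  s0 (successors {s0, s3, s4, s5}): φ is false.
  s1 (successors {s1}): φ is false.
  s2 (successors {s2, s4}): φ is false.
  s3 (successors {s3}): φ is false.
  s4 (successors {s4}): φ is false.
  s5 (successors {s3, s5}): φ is false.
For instance, at s3:
  At s3: ◇□(¬s ∧ s) requires □(¬s ∧ s) at some successor in {s3}.
    At s3: □(¬s ∧ s) is false.
  So ◇□(¬s ∧ s) is false at s3.
Satisfying worlds: none.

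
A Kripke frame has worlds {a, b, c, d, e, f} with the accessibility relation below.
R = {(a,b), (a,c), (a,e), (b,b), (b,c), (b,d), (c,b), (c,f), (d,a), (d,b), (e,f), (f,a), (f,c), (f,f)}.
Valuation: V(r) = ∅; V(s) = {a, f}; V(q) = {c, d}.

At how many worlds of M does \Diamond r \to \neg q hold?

Let φ = \Diamond r \to \neg q. Evaluate φ at each world:
  a (successors {b, c, e}): φ is true.
  b (successors {b, c, d}): φ is true.
  c (successors {b, f}): φ is true.
  d (successors {a, b}): φ is true.
  e (successors {f}): φ is true.
  f (successors {a, c, f}): φ is true.
For instance, at e:
  At e: \Diamond r is false, \neg q is true, so \Diamond r \to \neg q is true.
    At e: \Diamond r requires r at some successor in {f}.
      At f: r is false.
    So \Diamond r is false at e.
Satisfying worlds: {a, b, c, d, e, f}

6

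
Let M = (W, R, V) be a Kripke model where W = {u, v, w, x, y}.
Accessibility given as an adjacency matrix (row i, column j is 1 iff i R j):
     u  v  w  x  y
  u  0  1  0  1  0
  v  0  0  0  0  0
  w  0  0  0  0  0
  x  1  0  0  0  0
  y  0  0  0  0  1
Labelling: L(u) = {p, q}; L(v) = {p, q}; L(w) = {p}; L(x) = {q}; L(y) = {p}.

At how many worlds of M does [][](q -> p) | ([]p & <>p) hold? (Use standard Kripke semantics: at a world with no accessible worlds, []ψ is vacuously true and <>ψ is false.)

5

Let φ = [][](q -> p) | ([]p & <>p). Evaluate φ at each world:
  u (successors {v, x}): φ is true.
  v (successors ∅): φ is true.
  w (successors ∅): φ is true.
  x (successors {u}): φ is true.
  y (successors {y}): φ is true.
For instance, at y:
  At y: [][](q -> p) is true, []p & <>p is true, so [][](q -> p) | ([]p & <>p) is true.
    At y: [][](q -> p) requires [](q -> p) at every successor {y}.
      At y: [](q -> p) is true.
    So [][](q -> p) is true at y.
    At y: []p is true, <>p is true, so []p & <>p is true.
      At y: []p requires p at every successor {y}.
        At y: p is true.
      So []p is true at y.
      At y: <>p requires p at some successor in {y}.
        p holds at y, so <>p is true at y.
Satisfying worlds: {u, v, w, x, y}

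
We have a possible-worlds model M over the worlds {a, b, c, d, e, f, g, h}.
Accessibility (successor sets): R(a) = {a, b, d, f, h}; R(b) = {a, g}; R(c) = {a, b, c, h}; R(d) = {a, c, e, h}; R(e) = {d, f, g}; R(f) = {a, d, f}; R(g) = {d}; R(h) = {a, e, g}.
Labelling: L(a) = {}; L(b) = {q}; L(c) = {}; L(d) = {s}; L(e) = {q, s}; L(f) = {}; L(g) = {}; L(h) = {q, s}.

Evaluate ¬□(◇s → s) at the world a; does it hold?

Yes

Recall that □ψ holds at a world iff ψ holds at every accessible world, and ◇ψ holds iff ψ holds at some accessible world.
At a: □(◇s → s) is false, so ¬□(◇s → s) is true.
  At a: □(◇s → s) requires ◇s → s at every successor {a, b, d, f, h}.
    ◇s → s fails at a, so □(◇s → s) is false at a.
      At a: ◇s is true, s is false, so ◇s → s is false.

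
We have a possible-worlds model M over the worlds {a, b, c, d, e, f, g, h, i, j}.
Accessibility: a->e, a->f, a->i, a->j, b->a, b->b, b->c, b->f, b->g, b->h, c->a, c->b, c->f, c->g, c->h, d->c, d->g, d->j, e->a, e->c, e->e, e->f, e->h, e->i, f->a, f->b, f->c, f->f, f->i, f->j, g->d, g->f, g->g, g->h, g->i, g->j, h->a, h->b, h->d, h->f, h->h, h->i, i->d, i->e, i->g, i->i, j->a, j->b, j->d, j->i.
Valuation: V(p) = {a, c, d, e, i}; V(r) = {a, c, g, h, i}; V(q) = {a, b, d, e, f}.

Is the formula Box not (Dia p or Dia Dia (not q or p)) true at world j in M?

No

At j: Box not (Dia p or Dia Dia (not q or p)) requires not (Dia p or Dia Dia (not q or p)) at every successor {a, b, d, i}.
  not (Dia p or Dia Dia (not q or p)) fails at a, so Box not (Dia p or Dia Dia (not q or p)) is false at j.
    At a: Dia p or Dia Dia (not q or p) is true, so not (Dia p or Dia Dia (not q or p)) is false.
      At a: Dia p is true, Dia Dia (not q or p) is true, so Dia p or Dia Dia (not q or p) is true.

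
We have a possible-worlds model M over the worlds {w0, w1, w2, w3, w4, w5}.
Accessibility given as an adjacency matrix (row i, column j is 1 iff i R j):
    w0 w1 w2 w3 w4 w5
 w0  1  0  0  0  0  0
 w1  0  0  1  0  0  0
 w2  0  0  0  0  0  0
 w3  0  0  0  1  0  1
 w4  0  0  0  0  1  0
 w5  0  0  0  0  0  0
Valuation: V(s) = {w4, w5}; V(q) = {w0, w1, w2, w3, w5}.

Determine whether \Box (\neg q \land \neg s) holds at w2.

Yes

At w2: no accessible worlds, so \Box (\neg q \land \neg s) holds vacuously.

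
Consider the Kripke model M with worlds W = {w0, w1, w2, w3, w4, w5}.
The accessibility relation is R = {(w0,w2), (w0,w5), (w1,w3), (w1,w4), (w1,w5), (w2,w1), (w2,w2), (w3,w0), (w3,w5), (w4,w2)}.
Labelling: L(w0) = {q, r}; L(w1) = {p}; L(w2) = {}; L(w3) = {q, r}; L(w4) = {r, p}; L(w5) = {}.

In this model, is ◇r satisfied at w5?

Recall that ◇ψ holds at a world iff ψ holds at some accessible world.
At w5: no accessible worlds, so ◇r is false.

No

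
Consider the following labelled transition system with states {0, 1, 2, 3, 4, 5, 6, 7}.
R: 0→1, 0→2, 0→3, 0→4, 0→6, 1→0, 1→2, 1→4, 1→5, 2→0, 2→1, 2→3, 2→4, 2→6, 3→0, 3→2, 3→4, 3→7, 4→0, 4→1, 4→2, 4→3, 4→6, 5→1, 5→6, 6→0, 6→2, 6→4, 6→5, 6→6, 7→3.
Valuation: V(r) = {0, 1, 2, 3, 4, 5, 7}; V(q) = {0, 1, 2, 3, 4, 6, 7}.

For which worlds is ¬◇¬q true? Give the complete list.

Let φ = ¬◇¬q. Evaluate φ at each world:
  0 (successors {1, 2, 3, 4, 6}): φ is true.
  1 (successors {0, 2, 4, 5}): φ is false.
  2 (successors {0, 1, 3, 4, 6}): φ is true.
  3 (successors {0, 2, 4, 7}): φ is true.
  4 (successors {0, 1, 2, 3, 6}): φ is true.
  5 (successors {1, 6}): φ is true.
  6 (successors {0, 2, 4, 5, 6}): φ is false.
  7 (successors {3}): φ is true.
For instance, at 5:
  At 5: ◇¬q is false, so ¬◇¬q is true.
    At 5: ◇¬q requires ¬q at some successor in {1, 6}.
      At 1: ¬q is false.
      At 6: ¬q is false.
    So ◇¬q is false at 5.
Satisfying worlds: {0, 2, 3, 4, 5, 7}

0, 2, 3, 4, 5, 7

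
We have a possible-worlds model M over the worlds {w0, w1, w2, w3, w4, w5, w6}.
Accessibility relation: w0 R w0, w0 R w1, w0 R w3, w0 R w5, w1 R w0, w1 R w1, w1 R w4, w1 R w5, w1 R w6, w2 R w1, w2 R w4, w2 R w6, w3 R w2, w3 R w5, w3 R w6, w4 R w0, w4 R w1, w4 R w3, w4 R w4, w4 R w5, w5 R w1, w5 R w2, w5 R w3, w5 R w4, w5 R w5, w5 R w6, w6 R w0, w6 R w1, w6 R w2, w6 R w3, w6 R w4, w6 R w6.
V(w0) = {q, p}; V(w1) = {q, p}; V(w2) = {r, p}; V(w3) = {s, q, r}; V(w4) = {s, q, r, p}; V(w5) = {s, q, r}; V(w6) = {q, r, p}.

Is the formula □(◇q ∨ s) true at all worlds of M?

Yes

Recall that □ψ holds at a world iff ψ holds at every accessible world, and ◇ψ holds iff ψ holds at some accessible world.
Let φ = □(◇q ∨ s). Evaluate φ at each world:
  w0 (successors {w0, w1, w3, w5}): φ is true.
  w1 (successors {w0, w1, w4, w5, w6}): φ is true.
  w2 (successors {w1, w4, w6}): φ is true.
  w3 (successors {w2, w5, w6}): φ is true.
  w4 (successors {w0, w1, w3, w4, w5}): φ is true.
  w5 (successors {w1, w2, w3, w4, w5, w6}): φ is true.
  w6 (successors {w0, w1, w2, w3, w4, w6}): φ is true.
For instance, at w0:
  At w0: □(◇q ∨ s) requires ◇q ∨ s at every successor {w0, w1, w3, w5}.
    At w0: ◇q ∨ s is true.
    At w1: ◇q ∨ s is true.
    At w3: ◇q ∨ s is true.
    At w5: ◇q ∨ s is true.
  So □(◇q ∨ s) is true at w0.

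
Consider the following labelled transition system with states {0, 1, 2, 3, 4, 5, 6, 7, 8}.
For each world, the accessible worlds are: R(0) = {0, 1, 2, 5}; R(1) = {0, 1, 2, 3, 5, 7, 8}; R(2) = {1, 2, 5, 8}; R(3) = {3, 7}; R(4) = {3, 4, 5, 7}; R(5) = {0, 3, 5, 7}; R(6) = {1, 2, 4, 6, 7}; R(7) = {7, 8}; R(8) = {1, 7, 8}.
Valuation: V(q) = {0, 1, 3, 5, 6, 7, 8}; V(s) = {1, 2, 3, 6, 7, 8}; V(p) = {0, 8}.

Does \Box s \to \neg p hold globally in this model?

Let φ = \Box s \to \neg p. Evaluate φ at each world:
  0 (successors {0, 1, 2, 5}): φ is true.
  1 (successors {0, 1, 2, 3, 5, 7, 8}): φ is true.
  2 (successors {1, 2, 5, 8}): φ is true.
  3 (successors {3, 7}): φ is true.
  4 (successors {3, 4, 5, 7}): φ is true.
  5 (successors {0, 3, 5, 7}): φ is true.
  6 (successors {1, 2, 4, 6, 7}): φ is true.
  7 (successors {7, 8}): φ is true.
  8 (successors {1, 7, 8}): φ is false.
Detail at 8 (counterexample):
  At 8: \Box s is true, \neg p is false, so \Box s \to \neg p is false.
    At 8: \Box s requires s at every successor {1, 7, 8}.
      At 1: s is true.
      At 7: s is true.
      At 8: s is true.
    So \Box s is true at 8.

No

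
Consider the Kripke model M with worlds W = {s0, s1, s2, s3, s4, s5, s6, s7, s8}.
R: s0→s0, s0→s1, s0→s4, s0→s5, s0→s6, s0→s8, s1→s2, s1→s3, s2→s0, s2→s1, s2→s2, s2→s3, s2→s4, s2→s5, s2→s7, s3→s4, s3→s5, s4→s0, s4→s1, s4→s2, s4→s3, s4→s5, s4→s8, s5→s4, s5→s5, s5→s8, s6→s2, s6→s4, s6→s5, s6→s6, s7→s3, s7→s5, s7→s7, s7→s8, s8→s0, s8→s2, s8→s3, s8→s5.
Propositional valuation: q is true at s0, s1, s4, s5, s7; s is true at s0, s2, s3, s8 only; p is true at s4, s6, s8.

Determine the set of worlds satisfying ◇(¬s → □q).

Let φ = ◇(¬s → □q). Evaluate φ at each world:
  s0 (successors {s0, s1, s4, s5, s6, s8}): φ is true.
  s1 (successors {s2, s3}): φ is true.
  s2 (successors {s0, s1, s2, s3, s4, s5, s7}): φ is true.
  s3 (successors {s4, s5}): φ is false.
  s4 (successors {s0, s1, s2, s3, s5, s8}): φ is true.
  s5 (successors {s4, s5, s8}): φ is true.
  s6 (successors {s2, s4, s5, s6}): φ is true.
  s7 (successors {s3, s5, s7, s8}): φ is true.
  s8 (successors {s0, s2, s3, s5}): φ is true.
For instance, at s1:
  At s1: ◇(¬s → □q) requires ¬s → □q at some successor in {s2, s3}.
    ¬s → □q holds at s2, so ◇(¬s → □q) is true at s1.
      At s2: ¬s is false, □q is false, so ¬s → □q is true.
Satisfying worlds: {s0, s1, s2, s4, s5, s6, s7, s8}

s0, s1, s2, s4, s5, s6, s7, s8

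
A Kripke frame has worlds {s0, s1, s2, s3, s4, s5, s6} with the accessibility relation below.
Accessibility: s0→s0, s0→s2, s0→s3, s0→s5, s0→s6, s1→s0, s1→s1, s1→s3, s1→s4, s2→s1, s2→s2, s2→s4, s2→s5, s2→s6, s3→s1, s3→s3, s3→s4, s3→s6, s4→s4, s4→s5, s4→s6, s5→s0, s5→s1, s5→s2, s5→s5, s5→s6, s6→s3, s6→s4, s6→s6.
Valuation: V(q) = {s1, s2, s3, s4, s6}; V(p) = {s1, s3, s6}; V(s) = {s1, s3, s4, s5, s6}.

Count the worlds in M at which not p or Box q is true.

6

Recall that Box ψ holds at a world iff ψ holds at every accessible world, and Dia ψ holds iff ψ holds at some accessible world.
Let φ = not p or Box q. Evaluate φ at each world:
  s0 (successors {s0, s2, s3, s5, s6}): φ is true.
  s1 (successors {s0, s1, s3, s4}): φ is false.
  s2 (successors {s1, s2, s4, s5, s6}): φ is true.
  s3 (successors {s1, s3, s4, s6}): φ is true.
  s4 (successors {s4, s5, s6}): φ is true.
  s5 (successors {s0, s1, s2, s5, s6}): φ is true.
  s6 (successors {s3, s4, s6}): φ is true.
For instance, at s4:
  At s4: not p is true, Box q is false, so not p or Box q is true.
    At s4: Box q requires q at every successor {s4, s5, s6}.
      q fails at s5, so Box q is false at s4.
Satisfying worlds: {s0, s2, s3, s4, s5, s6}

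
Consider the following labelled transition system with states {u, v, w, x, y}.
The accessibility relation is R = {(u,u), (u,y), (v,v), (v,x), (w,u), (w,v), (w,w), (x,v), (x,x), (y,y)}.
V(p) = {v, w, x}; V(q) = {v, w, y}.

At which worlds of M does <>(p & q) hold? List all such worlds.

Let φ = <>(p & q). Evaluate φ at each world:
  u (successors {u, y}): φ is false.
  v (successors {v, x}): φ is true.
  w (successors {u, v, w}): φ is true.
  x (successors {v, x}): φ is true.
  y (successors {y}): φ is false.
For instance, at x:
  At x: <>(p & q) requires p & q at some successor in {v, x}.
    p & q holds at v, so <>(p & q) is true at x.
Satisfying worlds: {v, w, x}

v, w, x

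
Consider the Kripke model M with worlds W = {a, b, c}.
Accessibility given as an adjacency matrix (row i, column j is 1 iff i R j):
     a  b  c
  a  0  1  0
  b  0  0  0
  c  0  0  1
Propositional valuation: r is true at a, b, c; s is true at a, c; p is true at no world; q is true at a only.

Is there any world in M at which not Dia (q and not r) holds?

Yes

Let φ = not Dia (q and not r). Evaluate φ at each world:
  a (successors {b}): φ is true.
  b (successors ∅): φ is true.
  c (successors {c}): φ is true.
Detail at a (witness):
  At a: Dia (q and not r) is false, so not Dia (q and not r) is true.
    At a: Dia (q and not r) requires q and not r at some successor in {b}.
      At b: q and not r is false.
    So Dia (q and not r) is false at a.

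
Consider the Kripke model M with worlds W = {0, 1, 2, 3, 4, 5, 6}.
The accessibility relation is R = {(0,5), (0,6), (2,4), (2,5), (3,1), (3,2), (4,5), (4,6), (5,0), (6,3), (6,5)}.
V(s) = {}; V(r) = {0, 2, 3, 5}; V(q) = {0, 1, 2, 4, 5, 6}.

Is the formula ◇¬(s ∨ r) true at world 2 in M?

At 2: ◇¬(s ∨ r) requires ¬(s ∨ r) at some successor in {4, 5}.
  ¬(s ∨ r) holds at 4, so ◇¬(s ∨ r) is true at 2.

Yes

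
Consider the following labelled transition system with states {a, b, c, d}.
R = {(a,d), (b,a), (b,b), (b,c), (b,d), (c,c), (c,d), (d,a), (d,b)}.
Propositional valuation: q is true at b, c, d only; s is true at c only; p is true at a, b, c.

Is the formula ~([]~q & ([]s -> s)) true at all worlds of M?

Yes

Recall that []ψ holds at a world iff ψ holds at every accessible world, and <>ψ holds iff ψ holds at some accessible world.
Let φ = ~([]~q & ([]s -> s)). Evaluate φ at each world:
  a (successors {d}): φ is true.
  b (successors {a, b, c, d}): φ is true.
  c (successors {c, d}): φ is true.
  d (successors {a, b}): φ is true.
For instance, at d:
  At d: []~q & ([]s -> s) is false, so ~([]~q & ([]s -> s)) is true.
    At d: []~q is false, []s -> s is true, so []~q & ([]s -> s) is false.
      At d: []~q requires ~q at every successor {a, b}.
        ~q fails at b, so []~q is false at d.
      At d: []s is false, s is false, so []s -> s is true.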